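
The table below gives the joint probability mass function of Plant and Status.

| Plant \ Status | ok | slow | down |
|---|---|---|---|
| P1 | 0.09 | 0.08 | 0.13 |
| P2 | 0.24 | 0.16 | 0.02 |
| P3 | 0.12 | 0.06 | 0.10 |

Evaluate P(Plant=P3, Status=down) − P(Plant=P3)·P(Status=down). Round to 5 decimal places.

0.03000

P(Plant=P3) = 0.12 + 0.06 + 0.10 = 0.28.
P(Status=down) = 0.13 + 0.02 + 0.10 = 0.25.
P(Plant=P3, Status=down) − P(Plant=P3)P(Status=down) = 0.10 − 0.28×0.25 = 0.03000.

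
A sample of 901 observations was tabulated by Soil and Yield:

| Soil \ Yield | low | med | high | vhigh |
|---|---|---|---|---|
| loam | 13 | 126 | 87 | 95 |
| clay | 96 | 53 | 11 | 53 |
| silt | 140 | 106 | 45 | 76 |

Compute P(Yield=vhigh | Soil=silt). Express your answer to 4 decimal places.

Total with Soil=silt: 140 + 106 + 45 + 76 = 367.
P(Yield=vhigh | Soil=silt) = 76/367 = 0.2071.

0.2071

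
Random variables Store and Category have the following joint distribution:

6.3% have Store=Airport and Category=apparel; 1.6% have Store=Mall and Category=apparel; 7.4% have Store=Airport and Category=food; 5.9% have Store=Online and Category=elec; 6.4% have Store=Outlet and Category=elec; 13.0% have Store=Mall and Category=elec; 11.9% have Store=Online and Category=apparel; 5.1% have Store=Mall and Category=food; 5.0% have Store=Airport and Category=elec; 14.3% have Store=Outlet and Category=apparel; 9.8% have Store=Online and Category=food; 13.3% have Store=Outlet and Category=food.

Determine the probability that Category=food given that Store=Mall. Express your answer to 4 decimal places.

P(Store=Mall) = 0.051 + 0.016 + 0.130 = 0.197.
P(Category=food | Store=Mall) = 0.051/0.197 = 0.2589.

0.2589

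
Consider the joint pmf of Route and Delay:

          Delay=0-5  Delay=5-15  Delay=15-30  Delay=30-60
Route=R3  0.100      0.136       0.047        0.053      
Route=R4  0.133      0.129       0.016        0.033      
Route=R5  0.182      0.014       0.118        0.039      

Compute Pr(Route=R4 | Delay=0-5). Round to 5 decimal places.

P(Delay=0-5) = 0.100 + 0.133 + 0.182 = 0.415.
P(Route=R4 | Delay=0-5) = 0.133/0.415 = 0.32048.

0.32048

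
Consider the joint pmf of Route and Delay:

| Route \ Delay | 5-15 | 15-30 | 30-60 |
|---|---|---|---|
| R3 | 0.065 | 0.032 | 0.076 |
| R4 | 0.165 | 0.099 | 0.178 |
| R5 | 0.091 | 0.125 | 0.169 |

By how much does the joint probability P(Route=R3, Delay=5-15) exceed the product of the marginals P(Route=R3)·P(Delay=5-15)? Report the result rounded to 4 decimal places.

P(Route=R3) = 0.065 + 0.032 + 0.076 = 0.173.
P(Delay=5-15) = 0.065 + 0.165 + 0.091 = 0.321.
P(Route=R3, Delay=5-15) − P(Route=R3)P(Delay=5-15) = 0.065 − 0.173×0.321 = 0.0095.

0.0095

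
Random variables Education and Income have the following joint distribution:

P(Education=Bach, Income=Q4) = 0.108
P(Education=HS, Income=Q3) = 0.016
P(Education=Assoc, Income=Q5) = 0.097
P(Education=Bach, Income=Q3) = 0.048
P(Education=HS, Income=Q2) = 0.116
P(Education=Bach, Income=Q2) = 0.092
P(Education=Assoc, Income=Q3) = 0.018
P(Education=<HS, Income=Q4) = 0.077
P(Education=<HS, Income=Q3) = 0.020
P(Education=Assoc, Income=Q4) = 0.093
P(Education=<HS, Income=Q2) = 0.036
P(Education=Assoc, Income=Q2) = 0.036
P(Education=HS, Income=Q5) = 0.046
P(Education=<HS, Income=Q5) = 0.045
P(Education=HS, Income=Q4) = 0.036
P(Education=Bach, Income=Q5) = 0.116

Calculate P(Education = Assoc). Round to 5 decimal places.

P(Education=Assoc) = 0.036 + 0.018 + 0.093 + 0.097 = 0.244.

0.24400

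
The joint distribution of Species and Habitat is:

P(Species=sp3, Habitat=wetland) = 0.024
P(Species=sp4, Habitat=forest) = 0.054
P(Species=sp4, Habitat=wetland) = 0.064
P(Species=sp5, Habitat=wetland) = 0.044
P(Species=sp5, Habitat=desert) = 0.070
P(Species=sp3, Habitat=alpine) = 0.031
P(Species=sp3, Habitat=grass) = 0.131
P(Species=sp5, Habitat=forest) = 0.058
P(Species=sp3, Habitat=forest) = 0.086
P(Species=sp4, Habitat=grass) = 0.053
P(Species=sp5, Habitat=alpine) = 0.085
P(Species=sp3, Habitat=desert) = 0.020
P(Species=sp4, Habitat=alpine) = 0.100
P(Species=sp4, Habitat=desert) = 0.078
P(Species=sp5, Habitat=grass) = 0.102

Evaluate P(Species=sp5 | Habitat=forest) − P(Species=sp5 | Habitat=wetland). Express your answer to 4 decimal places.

P(Habitat=forest) = 0.086 + 0.054 + 0.058 = 0.198; P(Species=sp5 | Habitat=forest) = 0.058/0.198 = 0.29293.
P(Habitat=wetland) = 0.024 + 0.064 + 0.044 = 0.132; P(Species=sp5 | Habitat=wetland) = 0.044/0.132 = 0.33333.
Difference = -0.0404.

-0.0404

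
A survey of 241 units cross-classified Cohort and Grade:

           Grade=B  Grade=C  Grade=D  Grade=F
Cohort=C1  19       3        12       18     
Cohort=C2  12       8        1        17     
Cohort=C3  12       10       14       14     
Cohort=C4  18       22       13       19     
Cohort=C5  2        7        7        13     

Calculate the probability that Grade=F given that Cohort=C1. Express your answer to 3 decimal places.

Total with Cohort=C1: 19 + 3 + 12 + 18 = 52.
P(Grade=F | Cohort=C1) = 18/52 = 0.346.

0.346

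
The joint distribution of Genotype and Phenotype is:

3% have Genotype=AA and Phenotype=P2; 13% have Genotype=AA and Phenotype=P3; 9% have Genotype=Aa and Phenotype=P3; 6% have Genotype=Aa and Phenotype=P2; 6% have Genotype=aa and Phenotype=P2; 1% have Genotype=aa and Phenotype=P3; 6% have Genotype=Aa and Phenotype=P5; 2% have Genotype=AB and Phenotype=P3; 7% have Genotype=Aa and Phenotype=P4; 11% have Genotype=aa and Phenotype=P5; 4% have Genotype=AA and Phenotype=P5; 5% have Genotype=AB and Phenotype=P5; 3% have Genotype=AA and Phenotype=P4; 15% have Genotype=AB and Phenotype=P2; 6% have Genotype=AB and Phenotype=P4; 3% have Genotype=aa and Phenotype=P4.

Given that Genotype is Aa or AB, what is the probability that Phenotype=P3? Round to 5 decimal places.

P(Genotype=Aa) = 0.06 + 0.09 + 0.07 + 0.06 = 0.28.
P(Genotype=AB) = 0.15 + 0.02 + 0.06 + 0.05 = 0.28.
P(Genotype ∈ {Aa, AB}) = 0.28 + 0.28 = 0.56; P(Phenotype=P3, Genotype ∈ {Aa, AB}) = 0.09 + 0.02 = 0.11.
P(Phenotype=P3 | Genotype ∈ {Aa, AB}) = 0.11/0.56 = 0.19643.

0.19643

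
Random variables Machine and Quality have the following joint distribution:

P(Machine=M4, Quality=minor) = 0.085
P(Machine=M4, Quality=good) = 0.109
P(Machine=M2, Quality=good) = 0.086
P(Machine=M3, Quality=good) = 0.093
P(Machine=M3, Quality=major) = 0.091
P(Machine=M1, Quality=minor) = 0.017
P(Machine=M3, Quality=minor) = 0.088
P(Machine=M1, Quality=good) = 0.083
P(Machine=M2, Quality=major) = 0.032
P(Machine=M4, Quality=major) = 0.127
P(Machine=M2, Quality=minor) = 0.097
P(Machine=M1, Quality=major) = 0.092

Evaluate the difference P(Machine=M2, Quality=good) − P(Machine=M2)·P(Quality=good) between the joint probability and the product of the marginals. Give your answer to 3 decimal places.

0.006

P(Machine=M2) = 0.086 + 0.097 + 0.032 = 0.215.
P(Quality=good) = 0.083 + 0.086 + 0.093 + 0.109 = 0.371.
P(Machine=M2, Quality=good) − P(Machine=M2)P(Quality=good) = 0.086 − 0.215×0.371 = 0.006.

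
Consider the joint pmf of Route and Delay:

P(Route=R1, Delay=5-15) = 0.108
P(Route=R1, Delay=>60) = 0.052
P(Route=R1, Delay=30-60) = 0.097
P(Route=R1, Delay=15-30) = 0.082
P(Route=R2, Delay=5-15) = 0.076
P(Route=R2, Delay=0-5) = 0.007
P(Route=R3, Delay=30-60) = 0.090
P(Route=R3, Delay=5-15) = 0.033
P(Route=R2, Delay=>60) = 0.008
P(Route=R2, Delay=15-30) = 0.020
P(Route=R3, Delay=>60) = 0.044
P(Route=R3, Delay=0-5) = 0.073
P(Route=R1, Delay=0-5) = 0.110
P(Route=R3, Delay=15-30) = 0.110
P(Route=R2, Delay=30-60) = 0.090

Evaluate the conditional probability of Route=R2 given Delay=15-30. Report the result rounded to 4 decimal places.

P(Delay=15-30) = 0.082 + 0.020 + 0.110 = 0.212.
P(Route=R2 | Delay=15-30) = 0.020/0.212 = 0.0943.

0.0943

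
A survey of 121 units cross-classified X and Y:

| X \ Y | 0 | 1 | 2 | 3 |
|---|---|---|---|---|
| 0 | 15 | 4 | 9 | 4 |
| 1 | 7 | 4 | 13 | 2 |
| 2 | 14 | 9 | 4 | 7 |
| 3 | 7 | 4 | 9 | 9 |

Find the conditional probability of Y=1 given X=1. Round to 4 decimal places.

0.1538

Total with X=1: 7 + 4 + 13 + 2 = 26.
P(Y=1 | X=1) = 4/26 = 0.1538.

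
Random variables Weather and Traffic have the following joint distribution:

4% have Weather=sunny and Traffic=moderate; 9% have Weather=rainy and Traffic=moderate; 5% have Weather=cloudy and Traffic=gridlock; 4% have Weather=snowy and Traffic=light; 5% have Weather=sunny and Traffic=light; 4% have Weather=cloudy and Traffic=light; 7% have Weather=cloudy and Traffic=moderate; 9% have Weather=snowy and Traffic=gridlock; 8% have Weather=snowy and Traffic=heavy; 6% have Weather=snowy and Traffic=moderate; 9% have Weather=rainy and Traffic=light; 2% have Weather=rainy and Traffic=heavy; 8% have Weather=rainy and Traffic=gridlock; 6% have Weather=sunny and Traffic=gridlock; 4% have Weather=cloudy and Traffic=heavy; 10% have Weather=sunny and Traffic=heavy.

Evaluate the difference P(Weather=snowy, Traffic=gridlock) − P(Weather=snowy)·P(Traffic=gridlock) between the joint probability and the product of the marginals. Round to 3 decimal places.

P(Weather=snowy) = 0.04 + 0.06 + 0.08 + 0.09 = 0.27.
P(Traffic=gridlock) = 0.06 + 0.05 + 0.08 + 0.09 = 0.28.
P(Weather=snowy, Traffic=gridlock) − P(Weather=snowy)P(Traffic=gridlock) = 0.09 − 0.27×0.28 = 0.014.

0.014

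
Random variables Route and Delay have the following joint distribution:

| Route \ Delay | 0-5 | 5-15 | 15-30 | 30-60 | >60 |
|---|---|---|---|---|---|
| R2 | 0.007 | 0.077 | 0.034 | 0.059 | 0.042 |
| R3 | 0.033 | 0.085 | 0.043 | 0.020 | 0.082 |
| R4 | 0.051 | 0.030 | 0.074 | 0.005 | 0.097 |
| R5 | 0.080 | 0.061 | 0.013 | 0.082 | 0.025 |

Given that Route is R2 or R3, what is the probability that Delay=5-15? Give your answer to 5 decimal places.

P(Route=R2) = 0.007 + 0.077 + 0.034 + 0.059 + 0.042 = 0.219.
P(Route=R3) = 0.033 + 0.085 + 0.043 + 0.020 + 0.082 = 0.263.
P(Route ∈ {R2, R3}) = 0.219 + 0.263 = 0.482; P(Delay=5-15, Route ∈ {R2, R3}) = 0.077 + 0.085 = 0.162.
P(Delay=5-15 | Route ∈ {R2, R3}) = 0.162/0.482 = 0.33610.

0.33610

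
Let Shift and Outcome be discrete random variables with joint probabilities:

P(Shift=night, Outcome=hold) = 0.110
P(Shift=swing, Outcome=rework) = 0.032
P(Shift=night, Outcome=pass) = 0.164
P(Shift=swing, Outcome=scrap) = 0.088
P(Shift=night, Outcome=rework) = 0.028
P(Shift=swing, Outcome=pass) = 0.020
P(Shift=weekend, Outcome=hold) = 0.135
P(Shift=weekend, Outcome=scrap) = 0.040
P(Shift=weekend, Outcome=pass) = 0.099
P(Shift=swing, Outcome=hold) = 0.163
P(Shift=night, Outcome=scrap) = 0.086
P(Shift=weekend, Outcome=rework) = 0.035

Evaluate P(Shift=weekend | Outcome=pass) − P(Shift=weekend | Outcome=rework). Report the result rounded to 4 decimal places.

-0.0186

P(Outcome=pass) = 0.020 + 0.164 + 0.099 = 0.283; P(Shift=weekend | Outcome=pass) = 0.099/0.283 = 0.34982.
P(Outcome=rework) = 0.032 + 0.028 + 0.035 = 0.095; P(Shift=weekend | Outcome=rework) = 0.035/0.095 = 0.36842.
Difference = -0.0186.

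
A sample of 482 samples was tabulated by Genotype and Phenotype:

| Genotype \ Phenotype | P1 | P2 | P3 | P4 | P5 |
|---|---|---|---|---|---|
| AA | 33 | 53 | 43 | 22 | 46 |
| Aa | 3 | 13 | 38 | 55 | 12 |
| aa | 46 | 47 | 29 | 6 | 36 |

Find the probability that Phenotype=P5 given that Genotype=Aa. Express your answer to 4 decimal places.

Total with Genotype=Aa: 3 + 13 + 38 + 55 + 12 = 121.
P(Phenotype=P5 | Genotype=Aa) = 12/121 = 0.0992.

0.0992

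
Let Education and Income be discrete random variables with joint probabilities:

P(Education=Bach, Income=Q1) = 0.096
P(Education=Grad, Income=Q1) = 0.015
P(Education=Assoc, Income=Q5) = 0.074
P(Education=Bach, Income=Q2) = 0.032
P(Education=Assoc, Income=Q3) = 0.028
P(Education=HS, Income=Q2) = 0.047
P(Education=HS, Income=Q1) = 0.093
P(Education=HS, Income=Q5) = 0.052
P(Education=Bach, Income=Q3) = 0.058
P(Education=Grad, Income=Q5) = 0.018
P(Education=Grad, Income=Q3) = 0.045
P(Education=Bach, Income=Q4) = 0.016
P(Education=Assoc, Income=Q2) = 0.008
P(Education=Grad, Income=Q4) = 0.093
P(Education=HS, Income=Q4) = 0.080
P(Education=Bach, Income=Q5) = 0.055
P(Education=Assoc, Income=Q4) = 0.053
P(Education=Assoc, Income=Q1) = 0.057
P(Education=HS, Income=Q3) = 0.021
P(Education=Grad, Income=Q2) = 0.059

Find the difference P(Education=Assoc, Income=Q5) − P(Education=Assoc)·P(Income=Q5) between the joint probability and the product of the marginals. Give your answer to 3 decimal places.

0.030

P(Education=Assoc) = 0.057 + 0.008 + 0.028 + 0.053 + 0.074 = 0.220.
P(Income=Q5) = 0.052 + 0.074 + 0.055 + 0.018 = 0.199.
P(Education=Assoc, Income=Q5) − P(Education=Assoc)P(Income=Q5) = 0.074 − 0.220×0.199 = 0.030.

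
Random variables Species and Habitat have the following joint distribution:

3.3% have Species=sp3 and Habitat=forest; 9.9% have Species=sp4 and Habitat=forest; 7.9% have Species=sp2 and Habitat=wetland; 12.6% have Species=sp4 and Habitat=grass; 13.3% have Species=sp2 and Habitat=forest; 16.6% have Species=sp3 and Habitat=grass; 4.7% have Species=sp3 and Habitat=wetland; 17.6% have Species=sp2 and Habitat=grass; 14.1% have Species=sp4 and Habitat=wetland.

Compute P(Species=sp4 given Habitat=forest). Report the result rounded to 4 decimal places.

P(Habitat=forest) = 0.133 + 0.033 + 0.099 = 0.265.
P(Species=sp4 | Habitat=forest) = 0.099/0.265 = 0.3736.

0.3736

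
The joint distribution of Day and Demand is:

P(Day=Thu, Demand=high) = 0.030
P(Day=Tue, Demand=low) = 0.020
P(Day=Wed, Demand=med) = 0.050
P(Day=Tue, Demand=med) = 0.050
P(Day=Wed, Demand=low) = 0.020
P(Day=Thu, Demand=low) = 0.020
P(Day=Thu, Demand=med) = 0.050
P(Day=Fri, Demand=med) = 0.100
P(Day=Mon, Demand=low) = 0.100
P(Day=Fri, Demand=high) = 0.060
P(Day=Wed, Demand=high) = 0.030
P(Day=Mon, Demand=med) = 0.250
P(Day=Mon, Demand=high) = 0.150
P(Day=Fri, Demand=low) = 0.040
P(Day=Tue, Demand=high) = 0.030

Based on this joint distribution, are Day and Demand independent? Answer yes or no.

Every cell satisfies P(Day,Demand) = P(Day)·P(Demand). For instance P(Day=Tue) = 0.100, P(Demand=low) = 0.200, and 0.100×0.200 = 0.020 matches the joint entry. So Day and Demand are independent.

yes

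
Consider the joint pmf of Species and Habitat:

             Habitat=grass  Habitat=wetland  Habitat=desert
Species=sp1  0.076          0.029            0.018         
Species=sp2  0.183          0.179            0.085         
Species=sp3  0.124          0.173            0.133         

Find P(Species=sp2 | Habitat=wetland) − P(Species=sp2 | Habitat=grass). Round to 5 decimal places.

-0.00799

P(Habitat=wetland) = 0.029 + 0.179 + 0.173 = 0.381; P(Species=sp2 | Habitat=wetland) = 0.179/0.381 = 0.469816.
P(Habitat=grass) = 0.076 + 0.183 + 0.124 = 0.383; P(Species=sp2 | Habitat=grass) = 0.183/0.383 = 0.477807.
Difference = -0.00799.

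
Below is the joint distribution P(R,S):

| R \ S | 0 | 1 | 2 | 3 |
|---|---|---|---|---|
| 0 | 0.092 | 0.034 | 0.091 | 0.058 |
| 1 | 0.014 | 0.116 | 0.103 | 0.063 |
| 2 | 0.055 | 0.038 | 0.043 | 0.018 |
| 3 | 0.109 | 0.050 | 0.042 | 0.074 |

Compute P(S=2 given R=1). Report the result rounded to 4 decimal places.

0.3480

P(R=1) = 0.014 + 0.116 + 0.103 + 0.063 = 0.296.
P(S=2 | R=1) = 0.103/0.296 = 0.3480.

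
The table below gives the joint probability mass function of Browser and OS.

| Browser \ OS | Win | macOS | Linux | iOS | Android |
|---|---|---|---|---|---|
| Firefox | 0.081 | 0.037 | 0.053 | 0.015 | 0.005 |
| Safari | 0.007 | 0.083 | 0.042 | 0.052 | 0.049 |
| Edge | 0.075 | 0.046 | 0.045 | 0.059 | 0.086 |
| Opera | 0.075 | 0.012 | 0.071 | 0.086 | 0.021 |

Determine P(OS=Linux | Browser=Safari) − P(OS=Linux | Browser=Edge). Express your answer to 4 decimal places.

0.0356

P(Browser=Safari) = 0.007 + 0.083 + 0.042 + 0.052 + 0.049 = 0.233; P(OS=Linux | Browser=Safari) = 0.042/0.233 = 0.18026.
P(Browser=Edge) = 0.075 + 0.046 + 0.045 + 0.059 + 0.086 = 0.311; P(OS=Linux | Browser=Edge) = 0.045/0.311 = 0.14469.
Difference = 0.0356.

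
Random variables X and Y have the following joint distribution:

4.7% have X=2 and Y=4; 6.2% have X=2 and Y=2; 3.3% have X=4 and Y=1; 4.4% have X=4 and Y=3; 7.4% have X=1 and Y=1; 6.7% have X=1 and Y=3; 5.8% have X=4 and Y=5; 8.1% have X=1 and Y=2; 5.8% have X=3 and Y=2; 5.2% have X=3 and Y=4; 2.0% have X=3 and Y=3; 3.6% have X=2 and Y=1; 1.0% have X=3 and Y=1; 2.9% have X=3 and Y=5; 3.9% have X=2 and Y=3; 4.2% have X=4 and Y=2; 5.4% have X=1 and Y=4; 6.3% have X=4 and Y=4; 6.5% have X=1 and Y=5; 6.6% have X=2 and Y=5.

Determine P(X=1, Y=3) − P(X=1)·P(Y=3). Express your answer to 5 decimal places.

0.00903

P(X=1) = 0.074 + 0.081 + 0.067 + 0.054 + 0.065 = 0.341.
P(Y=3) = 0.067 + 0.039 + 0.020 + 0.044 = 0.170.
P(X=1, Y=3) − P(X=1)P(Y=3) = 0.067 − 0.341×0.170 = 0.00903.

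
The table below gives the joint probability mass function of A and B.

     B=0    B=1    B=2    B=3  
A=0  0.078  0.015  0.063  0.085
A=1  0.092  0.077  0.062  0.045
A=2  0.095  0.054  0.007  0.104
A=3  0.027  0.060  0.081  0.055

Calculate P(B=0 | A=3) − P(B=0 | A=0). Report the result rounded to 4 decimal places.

P(A=3) = 0.027 + 0.060 + 0.081 + 0.055 = 0.223; P(B=0 | A=3) = 0.027/0.223 = 0.12108.
P(A=0) = 0.078 + 0.015 + 0.063 + 0.085 = 0.241; P(B=0 | A=0) = 0.078/0.241 = 0.32365.
Difference = -0.2026.

-0.2026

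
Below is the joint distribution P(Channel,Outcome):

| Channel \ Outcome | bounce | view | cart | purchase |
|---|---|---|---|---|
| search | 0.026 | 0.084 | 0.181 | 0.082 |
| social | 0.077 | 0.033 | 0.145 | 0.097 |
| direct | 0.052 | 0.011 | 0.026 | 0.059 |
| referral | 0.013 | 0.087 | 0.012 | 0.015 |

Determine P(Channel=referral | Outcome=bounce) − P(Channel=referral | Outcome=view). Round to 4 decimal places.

-0.3273

P(Outcome=bounce) = 0.026 + 0.077 + 0.052 + 0.013 = 0.168; P(Channel=referral | Outcome=bounce) = 0.013/0.168 = 0.07738.
P(Outcome=view) = 0.084 + 0.033 + 0.011 + 0.087 = 0.215; P(Channel=referral | Outcome=view) = 0.087/0.215 = 0.40465.
Difference = -0.3273.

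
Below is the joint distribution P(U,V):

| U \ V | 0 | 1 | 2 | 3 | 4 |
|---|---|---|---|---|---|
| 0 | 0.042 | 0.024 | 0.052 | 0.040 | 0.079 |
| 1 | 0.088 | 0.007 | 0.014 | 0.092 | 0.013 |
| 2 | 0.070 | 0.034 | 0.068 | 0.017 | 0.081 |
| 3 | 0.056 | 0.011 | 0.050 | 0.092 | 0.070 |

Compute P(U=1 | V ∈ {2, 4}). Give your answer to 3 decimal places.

0.063

P(V=2) = 0.052 + 0.014 + 0.068 + 0.050 = 0.184.
P(V=4) = 0.079 + 0.013 + 0.081 + 0.070 = 0.243.
P(V ∈ {2, 4}) = 0.184 + 0.243 = 0.427; P(U=1, V ∈ {2, 4}) = 0.014 + 0.013 = 0.027.
P(U=1 | V ∈ {2, 4}) = 0.027/0.427 = 0.063.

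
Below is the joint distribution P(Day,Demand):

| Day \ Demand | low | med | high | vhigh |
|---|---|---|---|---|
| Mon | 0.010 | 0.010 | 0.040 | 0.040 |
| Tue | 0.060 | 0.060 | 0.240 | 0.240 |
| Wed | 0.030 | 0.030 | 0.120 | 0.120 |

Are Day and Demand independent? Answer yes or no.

Every cell satisfies P(Day,Demand) = P(Day)·P(Demand). For instance P(Day=Tue) = 0.600, P(Demand=vhigh) = 0.400, and 0.600×0.400 = 0.240 matches the joint entry. So Day and Demand are independent.

yes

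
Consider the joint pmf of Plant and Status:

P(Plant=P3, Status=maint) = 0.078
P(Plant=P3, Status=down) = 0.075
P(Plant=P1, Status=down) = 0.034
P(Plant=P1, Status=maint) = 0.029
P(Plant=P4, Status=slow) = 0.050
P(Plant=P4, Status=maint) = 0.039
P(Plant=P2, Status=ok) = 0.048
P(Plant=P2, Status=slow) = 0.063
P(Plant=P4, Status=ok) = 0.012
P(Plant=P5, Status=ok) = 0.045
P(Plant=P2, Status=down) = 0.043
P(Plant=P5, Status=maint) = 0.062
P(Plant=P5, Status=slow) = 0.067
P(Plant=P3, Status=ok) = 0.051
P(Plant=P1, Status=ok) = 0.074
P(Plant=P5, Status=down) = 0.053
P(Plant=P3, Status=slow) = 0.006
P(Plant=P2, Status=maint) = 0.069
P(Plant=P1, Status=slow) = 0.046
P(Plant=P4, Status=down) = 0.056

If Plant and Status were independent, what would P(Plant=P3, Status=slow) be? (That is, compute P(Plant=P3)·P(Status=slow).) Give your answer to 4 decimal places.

0.0487

P(Plant=P3) = 0.051 + 0.006 + 0.075 + 0.078 = 0.210.
P(Status=slow) = 0.046 + 0.063 + 0.006 + 0.050 + 0.067 = 0.232.
Product: 0.210 × 0.232 = 0.0487.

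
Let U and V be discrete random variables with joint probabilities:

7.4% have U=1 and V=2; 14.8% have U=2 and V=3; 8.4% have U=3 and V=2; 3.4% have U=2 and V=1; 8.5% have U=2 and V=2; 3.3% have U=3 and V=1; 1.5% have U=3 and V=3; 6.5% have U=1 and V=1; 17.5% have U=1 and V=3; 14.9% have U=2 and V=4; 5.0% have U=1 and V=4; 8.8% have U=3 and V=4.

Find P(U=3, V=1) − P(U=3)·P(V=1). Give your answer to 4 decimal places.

0.0040

P(U=3) = 0.033 + 0.084 + 0.015 + 0.088 = 0.220.
P(V=1) = 0.065 + 0.034 + 0.033 = 0.132.
P(U=3, V=1) − P(U=3)P(V=1) = 0.033 − 0.220×0.132 = 0.0040.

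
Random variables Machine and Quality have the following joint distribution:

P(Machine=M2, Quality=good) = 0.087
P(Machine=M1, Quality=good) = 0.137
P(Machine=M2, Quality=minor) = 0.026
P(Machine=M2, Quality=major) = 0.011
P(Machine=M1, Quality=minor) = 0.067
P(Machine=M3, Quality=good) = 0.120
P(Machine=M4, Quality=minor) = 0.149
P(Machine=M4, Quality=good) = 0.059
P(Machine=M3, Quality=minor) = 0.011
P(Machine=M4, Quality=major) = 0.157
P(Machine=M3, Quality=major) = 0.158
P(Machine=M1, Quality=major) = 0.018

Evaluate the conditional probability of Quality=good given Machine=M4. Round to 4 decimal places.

0.1616

P(Machine=M4) = 0.059 + 0.149 + 0.157 = 0.365.
P(Quality=good | Machine=M4) = 0.059/0.365 = 0.1616.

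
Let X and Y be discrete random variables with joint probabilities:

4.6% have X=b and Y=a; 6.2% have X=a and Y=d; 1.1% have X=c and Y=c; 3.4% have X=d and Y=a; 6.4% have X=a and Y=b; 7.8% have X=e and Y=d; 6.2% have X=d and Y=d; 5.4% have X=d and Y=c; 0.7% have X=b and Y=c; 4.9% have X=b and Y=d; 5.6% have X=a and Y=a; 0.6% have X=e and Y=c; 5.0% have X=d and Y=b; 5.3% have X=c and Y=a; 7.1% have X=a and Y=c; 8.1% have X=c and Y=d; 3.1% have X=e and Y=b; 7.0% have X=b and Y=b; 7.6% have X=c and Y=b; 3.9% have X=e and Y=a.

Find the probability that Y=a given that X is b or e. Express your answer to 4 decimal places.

P(X=b) = 0.046 + 0.070 + 0.007 + 0.049 = 0.172.
P(X=e) = 0.039 + 0.031 + 0.006 + 0.078 = 0.154.
P(X ∈ {b, e}) = 0.172 + 0.154 = 0.326; P(Y=a, X ∈ {b, e}) = 0.046 + 0.039 = 0.085.
P(Y=a | X ∈ {b, e}) = 0.085/0.326 = 0.2607.

0.2607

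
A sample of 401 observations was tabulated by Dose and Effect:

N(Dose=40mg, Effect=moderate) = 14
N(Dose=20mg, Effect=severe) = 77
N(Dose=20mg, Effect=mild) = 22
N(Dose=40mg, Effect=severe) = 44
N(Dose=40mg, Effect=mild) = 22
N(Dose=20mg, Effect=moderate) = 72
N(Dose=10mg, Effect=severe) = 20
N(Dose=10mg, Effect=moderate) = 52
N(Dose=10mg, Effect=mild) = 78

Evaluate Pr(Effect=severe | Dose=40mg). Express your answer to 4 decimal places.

Total with Dose=40mg: 22 + 14 + 44 = 80.
P(Effect=severe | Dose=40mg) = 44/80 = 0.5500.

0.5500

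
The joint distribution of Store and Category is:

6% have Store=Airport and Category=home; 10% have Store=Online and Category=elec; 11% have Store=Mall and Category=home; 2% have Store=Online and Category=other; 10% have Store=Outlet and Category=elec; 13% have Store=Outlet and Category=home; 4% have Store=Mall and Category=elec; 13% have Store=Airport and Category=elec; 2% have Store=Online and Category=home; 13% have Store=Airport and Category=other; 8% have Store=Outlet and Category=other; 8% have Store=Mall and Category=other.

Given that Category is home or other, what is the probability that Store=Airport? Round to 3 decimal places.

P(Category=home) = 0.11 + 0.06 + 0.13 + 0.02 = 0.32.
P(Category=other) = 0.08 + 0.13 + 0.08 + 0.02 = 0.31.
P(Category ∈ {home, other}) = 0.32 + 0.31 = 0.63; P(Store=Airport, Category ∈ {home, other}) = 0.06 + 0.13 = 0.19.
P(Store=Airport | Category ∈ {home, other}) = 0.19/0.63 = 0.302.

0.302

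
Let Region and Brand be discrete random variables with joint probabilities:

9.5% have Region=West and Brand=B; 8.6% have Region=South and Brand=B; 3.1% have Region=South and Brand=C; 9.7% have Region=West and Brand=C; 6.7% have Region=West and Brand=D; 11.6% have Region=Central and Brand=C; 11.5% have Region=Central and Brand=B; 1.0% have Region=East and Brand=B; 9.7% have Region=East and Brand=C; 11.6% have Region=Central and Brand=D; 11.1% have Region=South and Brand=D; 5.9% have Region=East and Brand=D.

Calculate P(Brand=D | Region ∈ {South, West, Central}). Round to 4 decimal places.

P(Region=South) = 0.086 + 0.031 + 0.111 = 0.228.
P(Region=West) = 0.095 + 0.097 + 0.067 = 0.259.
P(Region=Central) = 0.115 + 0.116 + 0.116 = 0.347.
P(Region ∈ {South, West, Central}) = 0.228 + 0.259 + 0.347 = 0.834; P(Brand=D, Region ∈ {South, West, Central}) = 0.111 + 0.067 + 0.116 = 0.294.
P(Brand=D | Region ∈ {South, West, Central}) = 0.294/0.834 = 0.3525.

0.3525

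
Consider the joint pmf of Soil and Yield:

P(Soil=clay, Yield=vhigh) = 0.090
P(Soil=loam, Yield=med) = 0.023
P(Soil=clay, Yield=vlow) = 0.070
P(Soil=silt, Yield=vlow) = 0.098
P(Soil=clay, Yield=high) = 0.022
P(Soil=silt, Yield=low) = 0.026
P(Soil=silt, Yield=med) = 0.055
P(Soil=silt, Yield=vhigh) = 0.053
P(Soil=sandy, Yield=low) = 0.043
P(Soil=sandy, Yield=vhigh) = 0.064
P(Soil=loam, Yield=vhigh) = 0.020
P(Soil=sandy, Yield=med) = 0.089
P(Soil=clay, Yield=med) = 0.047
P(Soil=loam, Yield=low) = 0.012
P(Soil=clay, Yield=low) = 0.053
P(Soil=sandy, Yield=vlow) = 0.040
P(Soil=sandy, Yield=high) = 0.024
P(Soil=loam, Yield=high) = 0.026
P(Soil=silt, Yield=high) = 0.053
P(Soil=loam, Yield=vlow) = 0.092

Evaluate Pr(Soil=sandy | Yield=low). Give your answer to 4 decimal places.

0.3209

P(Yield=low) = 0.043 + 0.012 + 0.053 + 0.026 = 0.134.
P(Soil=sandy | Yield=low) = 0.043/0.134 = 0.3209.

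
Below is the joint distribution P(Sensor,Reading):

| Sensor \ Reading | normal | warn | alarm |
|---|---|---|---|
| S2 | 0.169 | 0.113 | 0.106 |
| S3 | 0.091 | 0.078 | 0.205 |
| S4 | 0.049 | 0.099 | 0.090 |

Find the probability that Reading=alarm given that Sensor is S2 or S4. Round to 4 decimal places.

0.3131

P(Sensor=S2) = 0.169 + 0.113 + 0.106 = 0.388.
P(Sensor=S4) = 0.049 + 0.099 + 0.090 = 0.238.
P(Sensor ∈ {S2, S4}) = 0.388 + 0.238 = 0.626; P(Reading=alarm, Sensor ∈ {S2, S4}) = 0.106 + 0.090 = 0.196.
P(Reading=alarm | Sensor ∈ {S2, S4}) = 0.196/0.626 = 0.3131.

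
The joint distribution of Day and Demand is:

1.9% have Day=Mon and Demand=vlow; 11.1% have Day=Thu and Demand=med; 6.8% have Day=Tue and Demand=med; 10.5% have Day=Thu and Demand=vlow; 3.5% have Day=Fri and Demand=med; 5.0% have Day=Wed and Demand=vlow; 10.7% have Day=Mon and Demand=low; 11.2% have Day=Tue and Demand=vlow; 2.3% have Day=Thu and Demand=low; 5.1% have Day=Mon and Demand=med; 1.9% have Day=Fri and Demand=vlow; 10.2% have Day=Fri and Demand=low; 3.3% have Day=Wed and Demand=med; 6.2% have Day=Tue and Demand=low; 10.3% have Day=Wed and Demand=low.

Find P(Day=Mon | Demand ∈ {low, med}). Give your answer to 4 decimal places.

P(Demand=low) = 0.107 + 0.062 + 0.103 + 0.023 + 0.102 = 0.397.
P(Demand=med) = 0.051 + 0.068 + 0.033 + 0.111 + 0.035 = 0.298.
P(Demand ∈ {low, med}) = 0.397 + 0.298 = 0.695; P(Day=Mon, Demand ∈ {low, med}) = 0.107 + 0.051 = 0.158.
P(Day=Mon | Demand ∈ {low, med}) = 0.158/0.695 = 0.2273.

0.2273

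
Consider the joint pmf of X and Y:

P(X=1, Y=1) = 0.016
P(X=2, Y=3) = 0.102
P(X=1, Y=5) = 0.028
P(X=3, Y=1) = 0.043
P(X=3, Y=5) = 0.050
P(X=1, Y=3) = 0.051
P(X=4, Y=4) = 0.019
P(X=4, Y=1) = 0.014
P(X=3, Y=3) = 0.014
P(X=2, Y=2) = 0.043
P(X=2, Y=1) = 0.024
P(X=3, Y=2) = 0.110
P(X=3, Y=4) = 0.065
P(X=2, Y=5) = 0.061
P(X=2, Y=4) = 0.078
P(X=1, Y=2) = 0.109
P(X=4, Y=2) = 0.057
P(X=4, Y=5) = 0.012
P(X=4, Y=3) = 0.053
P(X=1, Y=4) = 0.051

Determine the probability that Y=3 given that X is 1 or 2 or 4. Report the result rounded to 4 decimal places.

0.2869

P(X=1) = 0.016 + 0.109 + 0.051 + 0.051 + 0.028 = 0.255.
P(X=2) = 0.024 + 0.043 + 0.102 + 0.078 + 0.061 = 0.308.
P(X=4) = 0.014 + 0.057 + 0.053 + 0.019 + 0.012 = 0.155.
P(X ∈ {1, 2, 4}) = 0.255 + 0.308 + 0.155 = 0.718; P(Y=3, X ∈ {1, 2, 4}) = 0.051 + 0.102 + 0.053 = 0.206.
P(Y=3 | X ∈ {1, 2, 4}) = 0.206/0.718 = 0.2869.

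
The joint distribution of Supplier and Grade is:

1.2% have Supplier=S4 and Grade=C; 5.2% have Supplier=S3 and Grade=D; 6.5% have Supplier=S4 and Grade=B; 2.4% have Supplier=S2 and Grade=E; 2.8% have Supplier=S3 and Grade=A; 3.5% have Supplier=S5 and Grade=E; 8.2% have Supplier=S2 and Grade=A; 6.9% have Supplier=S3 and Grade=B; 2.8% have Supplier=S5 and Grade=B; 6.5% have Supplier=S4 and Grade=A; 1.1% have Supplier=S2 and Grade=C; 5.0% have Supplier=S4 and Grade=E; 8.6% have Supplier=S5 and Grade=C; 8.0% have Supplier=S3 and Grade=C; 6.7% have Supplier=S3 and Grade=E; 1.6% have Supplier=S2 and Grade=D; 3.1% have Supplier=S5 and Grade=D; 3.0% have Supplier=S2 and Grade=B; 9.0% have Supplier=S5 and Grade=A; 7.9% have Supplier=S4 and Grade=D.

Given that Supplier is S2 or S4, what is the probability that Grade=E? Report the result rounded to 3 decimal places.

0.171

P(Supplier=S2) = 0.082 + 0.030 + 0.011 + 0.016 + 0.024 = 0.163.
P(Supplier=S4) = 0.065 + 0.065 + 0.012 + 0.079 + 0.050 = 0.271.
P(Supplier ∈ {S2, S4}) = 0.163 + 0.271 = 0.434; P(Grade=E, Supplier ∈ {S2, S4}) = 0.024 + 0.050 = 0.074.
P(Grade=E | Supplier ∈ {S2, S4}) = 0.074/0.434 = 0.171.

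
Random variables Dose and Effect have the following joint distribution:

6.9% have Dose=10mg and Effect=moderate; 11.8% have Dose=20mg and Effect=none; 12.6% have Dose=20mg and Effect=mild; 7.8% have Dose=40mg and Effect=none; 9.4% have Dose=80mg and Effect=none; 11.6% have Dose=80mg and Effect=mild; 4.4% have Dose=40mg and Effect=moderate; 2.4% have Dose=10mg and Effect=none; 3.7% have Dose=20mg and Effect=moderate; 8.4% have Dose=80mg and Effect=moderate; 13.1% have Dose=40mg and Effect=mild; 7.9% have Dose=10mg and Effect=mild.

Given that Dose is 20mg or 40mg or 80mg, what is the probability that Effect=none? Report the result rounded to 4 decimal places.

P(Dose=20mg) = 0.118 + 0.126 + 0.037 = 0.281.
P(Dose=40mg) = 0.078 + 0.131 + 0.044 = 0.253.
P(Dose=80mg) = 0.094 + 0.116 + 0.084 = 0.294.
P(Dose ∈ {20mg, 40mg, 80mg}) = 0.281 + 0.253 + 0.294 = 0.828; P(Effect=none, Dose ∈ {20mg, 40mg, 80mg}) = 0.118 + 0.078 + 0.094 = 0.290.
P(Effect=none | Dose ∈ {20mg, 40mg, 80mg}) = 0.290/0.828 = 0.3502.

0.3502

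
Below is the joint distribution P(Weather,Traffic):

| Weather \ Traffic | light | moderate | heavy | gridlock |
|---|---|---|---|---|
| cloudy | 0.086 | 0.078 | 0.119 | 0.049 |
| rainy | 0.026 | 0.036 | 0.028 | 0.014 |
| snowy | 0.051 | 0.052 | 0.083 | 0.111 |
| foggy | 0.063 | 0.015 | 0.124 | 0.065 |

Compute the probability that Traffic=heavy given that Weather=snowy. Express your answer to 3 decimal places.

P(Weather=snowy) = 0.051 + 0.052 + 0.083 + 0.111 = 0.297.
P(Traffic=heavy | Weather=snowy) = 0.083/0.297 = 0.279.

0.279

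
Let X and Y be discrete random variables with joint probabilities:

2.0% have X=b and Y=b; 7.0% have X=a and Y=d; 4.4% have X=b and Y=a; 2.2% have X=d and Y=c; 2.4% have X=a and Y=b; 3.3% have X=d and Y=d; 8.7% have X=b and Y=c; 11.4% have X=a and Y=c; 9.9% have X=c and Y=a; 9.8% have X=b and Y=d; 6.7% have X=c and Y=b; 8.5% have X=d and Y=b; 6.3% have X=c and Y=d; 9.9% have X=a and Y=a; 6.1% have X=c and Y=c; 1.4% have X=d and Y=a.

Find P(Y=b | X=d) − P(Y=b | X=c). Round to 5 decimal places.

0.32091

P(X=d) = 0.014 + 0.085 + 0.022 + 0.033 = 0.154; P(Y=b | X=d) = 0.085/0.154 = 0.551948.
P(X=c) = 0.099 + 0.067 + 0.061 + 0.063 = 0.290; P(Y=b | X=c) = 0.067/0.290 = 0.231034.
Difference = 0.32091.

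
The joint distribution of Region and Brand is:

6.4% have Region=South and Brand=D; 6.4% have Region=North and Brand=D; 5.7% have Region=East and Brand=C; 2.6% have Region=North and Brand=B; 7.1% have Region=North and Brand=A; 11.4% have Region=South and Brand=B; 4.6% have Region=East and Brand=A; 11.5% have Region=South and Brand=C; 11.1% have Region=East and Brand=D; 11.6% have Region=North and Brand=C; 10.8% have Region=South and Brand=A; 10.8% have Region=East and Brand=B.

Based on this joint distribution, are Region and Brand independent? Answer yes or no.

no

P(Region=North) = 0.277 and P(Brand=B) = 0.248, so their product is 0.06870, but P(Region=North, Brand=B) = 0.026. Since these differ, Region and Brand are not independent.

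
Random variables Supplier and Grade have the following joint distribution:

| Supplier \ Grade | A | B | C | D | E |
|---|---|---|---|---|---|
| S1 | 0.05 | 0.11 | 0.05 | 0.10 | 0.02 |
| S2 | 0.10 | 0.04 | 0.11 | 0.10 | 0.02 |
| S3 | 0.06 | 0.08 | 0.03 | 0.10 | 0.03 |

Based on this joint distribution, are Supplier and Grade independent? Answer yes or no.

no

P(Supplier=S2) = 0.37 and P(Grade=B) = 0.23, so their product is 0.0851, but P(Supplier=S2, Grade=B) = 0.04. Since these differ, Supplier and Grade are not independent.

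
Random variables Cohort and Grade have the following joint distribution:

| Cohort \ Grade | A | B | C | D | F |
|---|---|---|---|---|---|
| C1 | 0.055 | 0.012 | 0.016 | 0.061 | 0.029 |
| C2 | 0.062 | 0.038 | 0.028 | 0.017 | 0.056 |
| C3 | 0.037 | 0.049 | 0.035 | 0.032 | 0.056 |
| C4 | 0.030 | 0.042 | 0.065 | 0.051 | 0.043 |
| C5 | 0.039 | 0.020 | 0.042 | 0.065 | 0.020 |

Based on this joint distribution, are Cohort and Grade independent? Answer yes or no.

P(Cohort=C2) = 0.201 and P(Grade=D) = 0.226, so their product is 0.04543, but P(Cohort=C2, Grade=D) = 0.017. Since these differ, Cohort and Grade are not independent.

no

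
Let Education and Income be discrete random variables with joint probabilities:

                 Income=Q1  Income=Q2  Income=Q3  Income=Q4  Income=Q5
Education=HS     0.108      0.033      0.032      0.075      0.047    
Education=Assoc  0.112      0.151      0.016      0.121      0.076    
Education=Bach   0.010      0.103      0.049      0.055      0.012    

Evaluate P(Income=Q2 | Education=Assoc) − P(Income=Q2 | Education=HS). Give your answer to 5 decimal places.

0.20536

P(Education=Assoc) = 0.112 + 0.151 + 0.016 + 0.121 + 0.076 = 0.476; P(Income=Q2 | Education=Assoc) = 0.151/0.476 = 0.317227.
P(Education=HS) = 0.108 + 0.033 + 0.032 + 0.075 + 0.047 = 0.295; P(Income=Q2 | Education=HS) = 0.033/0.295 = 0.111864.
Difference = 0.20536.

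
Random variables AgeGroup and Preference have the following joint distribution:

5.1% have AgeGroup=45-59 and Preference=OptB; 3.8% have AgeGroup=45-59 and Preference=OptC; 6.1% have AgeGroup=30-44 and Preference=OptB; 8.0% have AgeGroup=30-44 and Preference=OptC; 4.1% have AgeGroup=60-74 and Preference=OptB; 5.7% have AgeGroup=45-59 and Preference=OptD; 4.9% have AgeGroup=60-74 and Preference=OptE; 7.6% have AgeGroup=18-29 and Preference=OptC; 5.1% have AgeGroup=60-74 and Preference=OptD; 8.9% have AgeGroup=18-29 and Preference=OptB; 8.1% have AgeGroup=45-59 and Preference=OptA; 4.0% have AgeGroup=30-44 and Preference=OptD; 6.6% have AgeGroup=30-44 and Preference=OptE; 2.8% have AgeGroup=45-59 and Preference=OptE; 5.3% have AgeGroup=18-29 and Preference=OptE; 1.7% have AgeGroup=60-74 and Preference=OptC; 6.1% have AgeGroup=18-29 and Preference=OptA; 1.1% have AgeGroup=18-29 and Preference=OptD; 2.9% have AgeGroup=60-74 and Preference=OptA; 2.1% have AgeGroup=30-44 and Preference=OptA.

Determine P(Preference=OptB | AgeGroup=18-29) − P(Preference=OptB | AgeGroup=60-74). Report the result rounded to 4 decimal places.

P(AgeGroup=18-29) = 0.061 + 0.089 + 0.076 + 0.011 + 0.053 = 0.290; P(Preference=OptB | AgeGroup=18-29) = 0.089/0.290 = 0.30690.
P(AgeGroup=60-74) = 0.029 + 0.041 + 0.017 + 0.051 + 0.049 = 0.187; P(Preference=OptB | AgeGroup=60-74) = 0.041/0.187 = 0.21925.
Difference = 0.0876.

0.0876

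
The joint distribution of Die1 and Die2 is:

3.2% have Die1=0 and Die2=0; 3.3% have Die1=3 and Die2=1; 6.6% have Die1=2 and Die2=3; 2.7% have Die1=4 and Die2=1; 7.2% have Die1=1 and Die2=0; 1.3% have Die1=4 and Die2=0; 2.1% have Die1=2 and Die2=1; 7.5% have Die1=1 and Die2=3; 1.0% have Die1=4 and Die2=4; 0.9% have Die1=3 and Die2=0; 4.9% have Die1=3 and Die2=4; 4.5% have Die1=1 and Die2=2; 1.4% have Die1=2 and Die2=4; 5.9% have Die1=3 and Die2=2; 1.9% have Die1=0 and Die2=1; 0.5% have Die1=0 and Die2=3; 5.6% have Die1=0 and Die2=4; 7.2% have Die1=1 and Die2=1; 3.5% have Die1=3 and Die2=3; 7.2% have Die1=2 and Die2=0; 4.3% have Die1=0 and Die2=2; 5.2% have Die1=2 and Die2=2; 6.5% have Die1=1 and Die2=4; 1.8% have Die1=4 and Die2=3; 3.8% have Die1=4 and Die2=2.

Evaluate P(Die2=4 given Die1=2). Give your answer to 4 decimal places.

P(Die1=2) = 0.072 + 0.021 + 0.052 + 0.066 + 0.014 = 0.225.
P(Die2=4 | Die1=2) = 0.014/0.225 = 0.0622.

0.0622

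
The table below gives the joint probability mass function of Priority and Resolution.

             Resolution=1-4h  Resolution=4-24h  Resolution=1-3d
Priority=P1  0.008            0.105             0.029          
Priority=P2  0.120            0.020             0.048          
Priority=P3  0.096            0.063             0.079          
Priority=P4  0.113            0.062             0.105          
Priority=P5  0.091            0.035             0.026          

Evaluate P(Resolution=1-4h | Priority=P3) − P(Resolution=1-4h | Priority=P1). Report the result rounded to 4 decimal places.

P(Priority=P3) = 0.096 + 0.063 + 0.079 = 0.238; P(Resolution=1-4h | Priority=P3) = 0.096/0.238 = 0.40336.
P(Priority=P1) = 0.008 + 0.105 + 0.029 = 0.142; P(Resolution=1-4h | Priority=P1) = 0.008/0.142 = 0.05634.
Difference = 0.3470.

0.3470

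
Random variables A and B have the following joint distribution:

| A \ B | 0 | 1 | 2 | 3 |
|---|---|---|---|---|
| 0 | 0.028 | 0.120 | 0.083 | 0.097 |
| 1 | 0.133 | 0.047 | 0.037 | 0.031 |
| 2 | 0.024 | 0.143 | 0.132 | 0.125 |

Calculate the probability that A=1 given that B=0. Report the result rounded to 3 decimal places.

0.719

P(B=0) = 0.028 + 0.133 + 0.024 = 0.185.
P(A=1 | B=0) = 0.133/0.185 = 0.719.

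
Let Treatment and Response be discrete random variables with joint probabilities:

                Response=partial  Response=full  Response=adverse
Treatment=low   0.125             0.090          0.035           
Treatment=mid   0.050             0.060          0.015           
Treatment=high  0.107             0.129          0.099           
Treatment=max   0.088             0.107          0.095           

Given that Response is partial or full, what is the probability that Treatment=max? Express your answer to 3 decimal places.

0.258

P(Response=partial) = 0.125 + 0.050 + 0.107 + 0.088 = 0.370.
P(Response=full) = 0.090 + 0.060 + 0.129 + 0.107 = 0.386.
P(Response ∈ {partial, full}) = 0.370 + 0.386 = 0.756; P(Treatment=max, Response ∈ {partial, full}) = 0.088 + 0.107 = 0.195.
P(Treatment=max | Response ∈ {partial, full}) = 0.195/0.756 = 0.258.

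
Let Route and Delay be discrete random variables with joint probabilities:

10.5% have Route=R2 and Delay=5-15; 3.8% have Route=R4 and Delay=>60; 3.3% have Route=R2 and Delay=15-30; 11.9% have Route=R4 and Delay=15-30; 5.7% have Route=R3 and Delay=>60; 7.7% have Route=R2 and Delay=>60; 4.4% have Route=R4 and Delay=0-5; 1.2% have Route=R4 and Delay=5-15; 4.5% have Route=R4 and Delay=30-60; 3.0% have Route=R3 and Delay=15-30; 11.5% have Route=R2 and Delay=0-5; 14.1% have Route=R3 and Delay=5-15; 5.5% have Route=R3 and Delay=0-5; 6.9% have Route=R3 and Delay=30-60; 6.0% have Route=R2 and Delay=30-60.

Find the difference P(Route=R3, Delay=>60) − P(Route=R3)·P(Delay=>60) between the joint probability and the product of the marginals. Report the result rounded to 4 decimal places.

P(Route=R3) = 0.055 + 0.141 + 0.030 + 0.069 + 0.057 = 0.352.
P(Delay=>60) = 0.077 + 0.057 + 0.038 = 0.172.
P(Route=R3, Delay=>60) − P(Route=R3)P(Delay=>60) = 0.057 − 0.352×0.172 = -0.0035.

-0.0035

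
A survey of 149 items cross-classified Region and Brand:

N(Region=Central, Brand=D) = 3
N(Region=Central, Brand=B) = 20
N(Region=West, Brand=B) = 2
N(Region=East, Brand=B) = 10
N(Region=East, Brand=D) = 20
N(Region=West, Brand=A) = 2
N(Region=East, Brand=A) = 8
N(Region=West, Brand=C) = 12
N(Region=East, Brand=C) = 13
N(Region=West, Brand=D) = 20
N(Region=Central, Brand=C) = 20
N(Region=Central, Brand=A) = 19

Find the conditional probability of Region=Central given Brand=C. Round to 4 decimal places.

Total with Brand=C: 13 + 12 + 20 = 45.
P(Region=Central | Brand=C) = 20/45 = 0.4444.

0.4444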